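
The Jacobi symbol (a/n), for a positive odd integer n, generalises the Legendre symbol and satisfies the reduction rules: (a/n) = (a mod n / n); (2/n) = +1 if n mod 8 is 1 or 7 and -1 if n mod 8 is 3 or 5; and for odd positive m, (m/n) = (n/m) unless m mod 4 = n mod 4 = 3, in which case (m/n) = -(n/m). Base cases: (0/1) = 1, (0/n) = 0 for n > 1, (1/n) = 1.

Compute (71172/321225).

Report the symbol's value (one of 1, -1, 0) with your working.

0

factor out 2^2: 71172 = 2^2·17793; with 321225 mod 8 = 1, (2/321225) = +1; sign now +1; continue with (17793/321225)
flip (17793/321225) -> (321225/17793): both odd, 17793 mod 4 = 1, 321225 mod 4 = 1, so the flip contributes +1; sign now +1
(321225/17793): 321225 mod 17793 = 951, so (321225/17793) = (951/17793)
flip (951/17793) -> (17793/951): both odd, 951 mod 4 = 3, 17793 mod 4 = 1, so the flip contributes +1; sign now +1
(17793/951): 17793 mod 951 = 675, so (17793/951) = (675/951)
flip (675/951) -> (951/675): both odd, 675 mod 4 = 3, 951 mod 4 = 3, so the flip contributes -1; sign now -1
(951/675): 951 mod 675 = 276, so (951/675) = (276/675)
factor out 2^2: 276 = 2^2·69; with 675 mod 8 = 3, (2/675) = -1; sign now -1; continue with (69/675)
flip (69/675) -> (675/69): both odd, 69 mod 4 = 1, 675 mod 4 = 3, so the flip contributes +1; sign now -1
(675/69): 675 mod 69 = 54, so (675/69) = (54/69)
factor out 2^1: 54 = 2^1·27; with 69 mod 8 = 5, (2/69) = -1; sign now +1; continue with (27/69)
flip (27/69) -> (69/27): both odd, 27 mod 4 = 3, 69 mod 4 = 1, so the flip contributes +1; sign now +1
(69/27): 69 mod 27 = 15, so (69/27) = (15/27)
flip (15/27) -> (27/15): both odd, 15 mod 4 = 3, 27 mod 4 = 3, so the flip contributes -1; sign now -1
(27/15): 27 mod 15 = 12, so (27/15) = (12/15)
factor out 2^2: 12 = 2^2·3; with 15 mod 8 = 7, (2/15) = +1; sign now -1; continue with (3/15)
flip (3/15) -> (15/3): both odd, 3 mod 4 = 3, 15 mod 4 = 3, so the flip contributes -1; sign now +1
(15/3): 15 mod 3 = 0, so (15/3) = (0/3)
reached (0/3); gcd(a, n) > 1, so (0/3) = 0 and the symbol is 0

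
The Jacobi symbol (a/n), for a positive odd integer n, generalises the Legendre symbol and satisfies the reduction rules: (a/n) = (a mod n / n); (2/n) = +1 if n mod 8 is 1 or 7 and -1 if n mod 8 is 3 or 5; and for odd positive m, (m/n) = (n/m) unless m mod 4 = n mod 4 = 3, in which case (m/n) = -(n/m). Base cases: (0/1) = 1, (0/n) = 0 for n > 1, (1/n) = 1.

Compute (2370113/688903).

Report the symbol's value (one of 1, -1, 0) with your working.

(2370113/688903) = (303404/688903)   [reduce mod 688903]
303404 = 2^2·75851; (2/688903) = +1 since 688903 mod 8 = 7, so (303404/688903) = (+1)^2·(75851/688903); sign now +1
reciprocity: (75851/688903) = -1·(688903/75851) since 75851 mod 4 = 3, 688903 mod 4 = 3; sign now -1
(688903/75851) = (6244/75851)   [reduce mod 75851]
6244 = 2^2·1561; (2/75851) = -1 since 75851 mod 8 = 3, so (6244/75851) = (-1)^2·(1561/75851); sign now -1
reciprocity: (1561/75851) = +1·(75851/1561) since 1561 mod 4 = 1, 75851 mod 4 = 3; sign now -1
(75851/1561) = (923/1561)   [reduce mod 1561]
reciprocity: (923/1561) = +1·(1561/923) since 923 mod 4 = 3, 1561 mod 4 = 1; sign now -1
(1561/923) = (638/923)   [reduce mod 923]
638 = 2^1·319; (2/923) = -1 since 923 mod 8 = 3, so (638/923) = (-1)^1·(319/923); sign now +1
reciprocity: (319/923) = -1·(923/319) since 319 mod 4 = 3, 923 mod 4 = 3; sign now -1
(923/319) = (285/319)   [reduce mod 319]
reciprocity: (285/319) = +1·(319/285) since 285 mod 4 = 1, 319 mod 4 = 3; sign now -1
(319/285) = (34/285)   [reduce mod 285]
34 = 2^1·17; (2/285) = -1 since 285 mod 8 = 5, so (34/285) = (-1)^1·(17/285); sign now +1
reciprocity: (17/285) = +1·(285/17) since 17 mod 4 = 1, 285 mod 4 = 1; sign now +1
(285/17) = (13/17)   [reduce mod 17]
reciprocity: (13/17) = +1·(17/13) since 13 mod 4 = 1, 17 mod 4 = 1; sign now +1
(17/13) = (4/13)   [reduce mod 13]
4 = 2^2·1; (2/13) = -1 since 13 mod 8 = 5, so (4/13) = (-1)^2·(1/13); sign now +1
(1/13) = 1; final value = sign = +1

1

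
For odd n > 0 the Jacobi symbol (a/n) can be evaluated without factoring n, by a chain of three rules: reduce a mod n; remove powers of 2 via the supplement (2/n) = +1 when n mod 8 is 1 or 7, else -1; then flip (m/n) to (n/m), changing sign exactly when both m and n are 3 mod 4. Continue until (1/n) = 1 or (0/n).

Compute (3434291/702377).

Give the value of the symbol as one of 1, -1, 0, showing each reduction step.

(3434291/702377): 3434291 mod 702377 = 624783, so (3434291/702377) = (624783/702377)
flip (624783/702377) -> (702377/624783): both odd, 624783 mod 4 = 3, 702377 mod 4 = 1, so the flip contributes +1; sign now +1
(702377/624783): 702377 mod 624783 = 77594, so (702377/624783) = (77594/624783)
factor out 2^1: 77594 = 2^1·38797; with 624783 mod 8 = 7, (2/624783) = +1; sign now +1; continue with (38797/624783)
flip (38797/624783) -> (624783/38797): both odd, 38797 mod 4 = 1, 624783 mod 4 = 3, so the flip contributes +1; sign now +1
(624783/38797): 624783 mod 38797 = 4031, so (624783/38797) = (4031/38797)
flip (4031/38797) -> (38797/4031): both odd, 4031 mod 4 = 3, 38797 mod 4 = 1, so the flip contributes +1; sign now +1
(38797/4031): 38797 mod 4031 = 2518, so (38797/4031) = (2518/4031)
factor out 2^1: 2518 = 2^1·1259; with 4031 mod 8 = 7, (2/4031) = +1; sign now +1; continue with (1259/4031)
flip (1259/4031) -> (4031/1259): both odd, 1259 mod 4 = 3, 4031 mod 4 = 3, so the flip contributes -1; sign now -1
(4031/1259): 4031 mod 1259 = 254, so (4031/1259) = (254/1259)
factor out 2^1: 254 = 2^1·127; with 1259 mod 8 = 3, (2/1259) = -1; sign now +1; continue with (127/1259)
flip (127/1259) -> (1259/127): both odd, 127 mod 4 = 3, 1259 mod 4 = 3, so the flip contributes -1; sign now -1
(1259/127): 1259 mod 127 = 116, so (1259/127) = (116/127)
factor out 2^2: 116 = 2^2·29; with 127 mod 8 = 7, (2/127) = +1; sign now -1; continue with (29/127)
flip (29/127) -> (127/29): both odd, 29 mod 4 = 1, 127 mod 4 = 3, so the flip contributes +1; sign now -1
(127/29): 127 mod 29 = 11, so (127/29) = (11/29)
flip (11/29) -> (29/11): both odd, 11 mod 4 = 3, 29 mod 4 = 1, so the flip contributes +1; sign now -1
(29/11): 29 mod 11 = 7, so (29/11) = (7/11)
flip (7/11) -> (11/7): both odd, 7 mod 4 = 3, 11 mod 4 = 3, so the flip contributes -1; sign now +1
(11/7): 11 mod 7 = 4, so (11/7) = (4/7)
factor out 2^2: 4 = 2^2·1; with 7 mod 8 = 7, (2/7) = +1; sign now +1; continue with (1/7)
reached (1/7) = 1, so the symbol is +1

1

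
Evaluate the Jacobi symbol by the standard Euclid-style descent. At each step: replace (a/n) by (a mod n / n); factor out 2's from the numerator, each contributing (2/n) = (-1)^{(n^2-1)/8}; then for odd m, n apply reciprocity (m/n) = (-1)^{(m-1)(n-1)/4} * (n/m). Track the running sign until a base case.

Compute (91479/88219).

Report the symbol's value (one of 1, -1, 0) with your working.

(91479/88219): 91479 mod 88219 = 3260, so (91479/88219) = (3260/88219)
factor out 2^2: 3260 = 2^2·815; with 88219 mod 8 = 3, (2/88219) = -1; sign now +1; continue with (815/88219)
flip (815/88219) -> (88219/815): both odd, 815 mod 4 = 3, 88219 mod 4 = 3, so the flip contributes -1; sign now -1
(88219/815): 88219 mod 815 = 199, so (88219/815) = (199/815)
flip (199/815) -> (815/199): both odd, 199 mod 4 = 3, 815 mod 4 = 3, so the flip contributes -1; sign now +1
(815/199): 815 mod 199 = 19, so (815/199) = (19/199)
flip (19/199) -> (199/19): both odd, 19 mod 4 = 3, 199 mod 4 = 3, so the flip contributes -1; sign now -1
(199/19): 199 mod 19 = 9, so (199/19) = (9/19)
flip (9/19) -> (19/9): both odd, 9 mod 4 = 1, 19 mod 4 = 3, so the flip contributes +1; sign now -1
(19/9): 19 mod 9 = 1, so (19/9) = (1/9)
reached (1/9) = 1, so the symbol is -1

-1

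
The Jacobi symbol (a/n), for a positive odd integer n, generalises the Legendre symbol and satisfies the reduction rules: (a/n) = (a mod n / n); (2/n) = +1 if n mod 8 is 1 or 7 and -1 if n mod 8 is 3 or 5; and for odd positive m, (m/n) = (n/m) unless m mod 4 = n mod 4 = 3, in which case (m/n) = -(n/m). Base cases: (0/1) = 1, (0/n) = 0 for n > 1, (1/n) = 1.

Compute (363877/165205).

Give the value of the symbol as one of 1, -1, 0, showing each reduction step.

-1

(363877/165205): 363877 mod 165205 = 33467, so (363877/165205) = (33467/165205)
flip (33467/165205) -> (165205/33467): both odd, 33467 mod 4 = 3, 165205 mod 4 = 1, so the flip contributes +1; sign now +1
(165205/33467): 165205 mod 33467 = 31337, so (165205/33467) = (31337/33467)
flip (31337/33467) -> (33467/31337): both odd, 31337 mod 4 = 1, 33467 mod 4 = 3, so the flip contributes +1; sign now +1
(33467/31337): 33467 mod 31337 = 2130, so (33467/31337) = (2130/31337)
factor out 2^1: 2130 = 2^1·1065; with 31337 mod 8 = 1, (2/31337) = +1; sign now +1; continue with (1065/31337)
flip (1065/31337) -> (31337/1065): both odd, 1065 mod 4 = 1, 31337 mod 4 = 1, so the flip contributes +1; sign now +1
(31337/1065): 31337 mod 1065 = 452, so (31337/1065) = (452/1065)
factor out 2^2: 452 = 2^2·113; with 1065 mod 8 = 1, (2/1065) = +1; sign now +1; continue with (113/1065)
flip (113/1065) -> (1065/113): both odd, 113 mod 4 = 1, 1065 mod 4 = 1, so the flip contributes +1; sign now +1
(1065/113): 1065 mod 113 = 48, so (1065/113) = (48/113)
factor out 2^4: 48 = 2^4·3; with 113 mod 8 = 1, (2/113) = +1; sign now +1; continue with (3/113)
flip (3/113) -> (113/3): both odd, 3 mod 4 = 3, 113 mod 4 = 1, so the flip contributes +1; sign now +1
(113/3): 113 mod 3 = 2, so (113/3) = (2/3)
factor out 2^1: 2 = 2^1·1; with 3 mod 8 = 3, (2/3) = -1; sign now -1; continue with (1/3)
reached (1/3) = 1, so the symbol is -1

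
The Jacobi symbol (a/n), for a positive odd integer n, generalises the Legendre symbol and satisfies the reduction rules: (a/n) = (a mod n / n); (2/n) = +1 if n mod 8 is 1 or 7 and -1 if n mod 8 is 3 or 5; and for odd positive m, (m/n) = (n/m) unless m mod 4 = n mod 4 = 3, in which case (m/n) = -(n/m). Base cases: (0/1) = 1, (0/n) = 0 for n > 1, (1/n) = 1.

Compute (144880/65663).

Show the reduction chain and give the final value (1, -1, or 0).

-1

(144880/65663): 144880 mod 65663 = 13554, so (144880/65663) = (13554/65663)
factor out 2^1: 13554 = 2^1·6777; with 65663 mod 8 = 7, (2/65663) = +1; sign now +1; continue with (6777/65663)
flip (6777/65663) -> (65663/6777): both odd, 6777 mod 4 = 1, 65663 mod 4 = 3, so the flip contributes +1; sign now +1
(65663/6777): 65663 mod 6777 = 4670, so (65663/6777) = (4670/6777)
factor out 2^1: 4670 = 2^1·2335; with 6777 mod 8 = 1, (2/6777) = +1; sign now +1; continue with (2335/6777)
flip (2335/6777) -> (6777/2335): both odd, 2335 mod 4 = 3, 6777 mod 4 = 1, so the flip contributes +1; sign now +1
(6777/2335): 6777 mod 2335 = 2107, so (6777/2335) = (2107/2335)
flip (2107/2335) -> (2335/2107): both odd, 2107 mod 4 = 3, 2335 mod 4 = 3, so the flip contributes -1; sign now -1
(2335/2107): 2335 mod 2107 = 228, so (2335/2107) = (228/2107)
factor out 2^2: 228 = 2^2·57; with 2107 mod 8 = 3, (2/2107) = -1; sign now -1; continue with (57/2107)
flip (57/2107) -> (2107/57): both odd, 57 mod 4 = 1, 2107 mod 4 = 3, so the flip contributes +1; sign now -1
(2107/57): 2107 mod 57 = 55, so (2107/57) = (55/57)
flip (55/57) -> (57/55): both odd, 55 mod 4 = 3, 57 mod 4 = 1, so the flip contributes +1; sign now -1
(57/55): 57 mod 55 = 2, so (57/55) = (2/55)
factor out 2^1: 2 = 2^1·1; with 55 mod 8 = 7, (2/55) = +1; sign now -1; continue with (1/55)
reached (1/55) = 1, so the symbol is -1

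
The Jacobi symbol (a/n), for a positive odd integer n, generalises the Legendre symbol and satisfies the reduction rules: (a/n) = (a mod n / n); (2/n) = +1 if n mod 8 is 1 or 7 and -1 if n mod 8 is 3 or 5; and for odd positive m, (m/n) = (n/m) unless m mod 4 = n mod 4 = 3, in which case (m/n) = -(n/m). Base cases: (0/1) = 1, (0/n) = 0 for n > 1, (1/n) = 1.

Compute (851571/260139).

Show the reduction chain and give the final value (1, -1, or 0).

(851571/260139) = (71154/260139)   [reduce mod 260139]
71154 = 2^1·35577; (2/260139) = -1 since 260139 mod 8 = 3, so (71154/260139) = (-1)^1·(35577/260139); sign now -1
reciprocity: (35577/260139) = +1·(260139/35577) since 35577 mod 4 = 1, 260139 mod 4 = 3; sign now -1
(260139/35577) = (11100/35577)   [reduce mod 35577]
11100 = 2^2·2775; (2/35577) = +1 since 35577 mod 8 = 1, so (11100/35577) = (+1)^2·(2775/35577); sign now -1
reciprocity: (2775/35577) = +1·(35577/2775) since 2775 mod 4 = 3, 35577 mod 4 = 1; sign now -1
(35577/2775) = (2277/2775)   [reduce mod 2775]
reciprocity: (2277/2775) = +1·(2775/2277) since 2277 mod 4 = 1, 2775 mod 4 = 3; sign now -1
(2775/2277) = (498/2277)   [reduce mod 2277]
498 = 2^1·249; (2/2277) = -1 since 2277 mod 8 = 5, so (498/2277) = (-1)^1·(249/2277); sign now +1
reciprocity: (249/2277) = +1·(2277/249) since 249 mod 4 = 1, 2277 mod 4 = 1; sign now +1
(2277/249) = (36/249)   [reduce mod 249]
36 = 2^2·9; (2/249) = +1 since 249 mod 8 = 1, so (36/249) = (+1)^2·(9/249); sign now +1
reciprocity: (9/249) = +1·(249/9) since 9 mod 4 = 1, 249 mod 4 = 1; sign now +1
(249/9) = (6/9)   [reduce mod 9]
6 = 2^1·3; (2/9) = +1 since 9 mod 8 = 1, so (6/9) = (+1)^1·(3/9); sign now +1
reciprocity: (3/9) = +1·(9/3) since 3 mod 4 = 3, 9 mod 4 = 1; sign now +1
(9/3) = (0/3)   [reduce mod 3]
(0/3) = 0   [gcd(a, n) > 1]; final value = 0

0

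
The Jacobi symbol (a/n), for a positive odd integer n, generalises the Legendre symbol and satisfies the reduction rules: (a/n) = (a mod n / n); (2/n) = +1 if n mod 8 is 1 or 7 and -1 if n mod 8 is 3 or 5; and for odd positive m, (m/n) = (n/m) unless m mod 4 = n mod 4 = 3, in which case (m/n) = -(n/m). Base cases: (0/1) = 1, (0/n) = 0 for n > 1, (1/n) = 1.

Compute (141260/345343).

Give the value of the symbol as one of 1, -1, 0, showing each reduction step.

141260 = 2^2·35315; (2/345343) = +1 since 345343 mod 8 = 7, so (141260/345343) = (+1)^2·(35315/345343); sign now +1
reciprocity: (35315/345343) = -1·(345343/35315) since 35315 mod 4 = 3, 345343 mod 4 = 3; sign now -1
(345343/35315) = (27508/35315)   [reduce mod 35315]
27508 = 2^2·6877; (2/35315) = -1 since 35315 mod 8 = 3, so (27508/35315) = (-1)^2·(6877/35315); sign now -1
reciprocity: (6877/35315) = +1·(35315/6877) since 6877 mod 4 = 1, 35315 mod 4 = 3; sign now -1
(35315/6877) = (930/6877)   [reduce mod 6877]
930 = 2^1·465; (2/6877) = -1 since 6877 mod 8 = 5, so (930/6877) = (-1)^1·(465/6877); sign now +1
reciprocity: (465/6877) = +1·(6877/465) since 465 mod 4 = 1, 6877 mod 4 = 1; sign now +1
(6877/465) = (367/465)   [reduce mod 465]
reciprocity: (367/465) = +1·(465/367) since 367 mod 4 = 3, 465 mod 4 = 1; sign now +1
(465/367) = (98/367)   [reduce mod 367]
98 = 2^1·49; (2/367) = +1 since 367 mod 8 = 7, so (98/367) = (+1)^1·(49/367); sign now +1
reciprocity: (49/367) = +1·(367/49) since 49 mod 4 = 1, 367 mod 4 = 3; sign now +1
(367/49) = (24/49)   [reduce mod 49]
24 = 2^3·3; (2/49) = +1 since 49 mod 8 = 1, so (24/49) = (+1)^3·(3/49); sign now +1
reciprocity: (3/49) = +1·(49/3) since 3 mod 4 = 3, 49 mod 4 = 1; sign now +1
(49/3) = (1/3)   [reduce mod 3]
(1/3) = 1; final value = sign = +1

1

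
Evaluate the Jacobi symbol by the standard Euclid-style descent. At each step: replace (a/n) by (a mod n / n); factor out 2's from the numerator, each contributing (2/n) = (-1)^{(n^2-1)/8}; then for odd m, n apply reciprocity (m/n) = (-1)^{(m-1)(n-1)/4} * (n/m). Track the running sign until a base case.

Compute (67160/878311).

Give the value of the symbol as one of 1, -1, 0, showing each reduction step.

1

67160 = 2^3·8395; (2/878311) = +1 since 878311 mod 8 = 7, so (67160/878311) = (+1)^3·(8395/878311); sign now +1
reciprocity: (8395/878311) = -1·(878311/8395) since 8395 mod 4 = 3, 878311 mod 4 = 3; sign now -1
(878311/8395) = (5231/8395)   [reduce mod 8395]
reciprocity: (5231/8395) = -1·(8395/5231) since 5231 mod 4 = 3, 8395 mod 4 = 3; sign now +1
(8395/5231) = (3164/5231)   [reduce mod 5231]
3164 = 2^2·791; (2/5231) = +1 since 5231 mod 8 = 7, so (3164/5231) = (+1)^2·(791/5231); sign now +1
reciprocity: (791/5231) = -1·(5231/791) since 791 mod 4 = 3, 5231 mod 4 = 3; sign now -1
(5231/791) = (485/791)   [reduce mod 791]
reciprocity: (485/791) = +1·(791/485) since 485 mod 4 = 1, 791 mod 4 = 3; sign now -1
(791/485) = (306/485)   [reduce mod 485]
306 = 2^1·153; (2/485) = -1 since 485 mod 8 = 5, so (306/485) = (-1)^1·(153/485); sign now +1
reciprocity: (153/485) = +1·(485/153) since 153 mod 4 = 1, 485 mod 4 = 1; sign now +1
(485/153) = (26/153)   [reduce mod 153]
26 = 2^1·13; (2/153) = +1 since 153 mod 8 = 1, so (26/153) = (+1)^1·(13/153); sign now +1
reciprocity: (13/153) = +1·(153/13) since 13 mod 4 = 1, 153 mod 4 = 1; sign now +1
(153/13) = (10/13)   [reduce mod 13]
10 = 2^1·5; (2/13) = -1 since 13 mod 8 = 5, so (10/13) = (-1)^1·(5/13); sign now -1
reciprocity: (5/13) = +1·(13/5) since 5 mod 4 = 1, 13 mod 4 = 1; sign now -1
(13/5) = (3/5)   [reduce mod 5]
reciprocity: (3/5) = +1·(5/3) since 3 mod 4 = 3, 5 mod 4 = 1; sign now -1
(5/3) = (2/3)   [reduce mod 3]
2 = 2^1·1; (2/3) = -1 since 3 mod 8 = 3, so (2/3) = (-1)^1·(1/3); sign now +1
(1/3) = 1; final value = sign = +1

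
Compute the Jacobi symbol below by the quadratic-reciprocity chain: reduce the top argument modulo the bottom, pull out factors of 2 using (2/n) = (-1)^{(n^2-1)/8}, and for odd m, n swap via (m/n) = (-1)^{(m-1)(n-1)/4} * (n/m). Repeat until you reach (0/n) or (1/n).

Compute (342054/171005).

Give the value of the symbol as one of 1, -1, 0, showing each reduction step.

-1

(342054/171005) = (44/171005)   [reduce mod 171005]
44 = 2^2·11; (2/171005) = -1 since 171005 mod 8 = 5, so (44/171005) = (-1)^2·(11/171005); sign now +1
reciprocity: (11/171005) = +1·(171005/11) since 11 mod 4 = 3, 171005 mod 4 = 1; sign now +1
(171005/11) = (10/11)   [reduce mod 11]
10 = 2^1·5; (2/11) = -1 since 11 mod 8 = 3, so (10/11) = (-1)^1·(5/11); sign now -1
reciprocity: (5/11) = +1·(11/5) since 5 mod 4 = 1, 11 mod 4 = 3; sign now -1
(11/5) = (1/5)   [reduce mod 5]
(1/5) = 1; final value = sign = -1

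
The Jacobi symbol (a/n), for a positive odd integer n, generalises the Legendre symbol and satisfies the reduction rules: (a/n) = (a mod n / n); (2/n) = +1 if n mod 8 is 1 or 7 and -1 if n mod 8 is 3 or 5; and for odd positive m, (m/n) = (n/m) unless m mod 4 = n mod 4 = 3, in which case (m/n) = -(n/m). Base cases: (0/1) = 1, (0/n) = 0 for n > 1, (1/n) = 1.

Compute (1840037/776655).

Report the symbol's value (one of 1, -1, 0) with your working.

-1

(1840037/776655): 1840037 mod 776655 = 286727, so (1840037/776655) = (286727/776655)
flip (286727/776655) -> (776655/286727): both odd, 286727 mod 4 = 3, 776655 mod 4 = 3, so the flip contributes -1; sign now -1
(776655/286727): 776655 mod 286727 = 203201, so (776655/286727) = (203201/286727)
flip (203201/286727) -> (286727/203201): both odd, 203201 mod 4 = 1, 286727 mod 4 = 3, so the flip contributes +1; sign now -1
(286727/203201): 286727 mod 203201 = 83526, so (286727/203201) = (83526/203201)
factor out 2^1: 83526 = 2^1·41763; with 203201 mod 8 = 1, (2/203201) = +1; sign now -1; continue with (41763/203201)
flip (41763/203201) -> (203201/41763): both odd, 41763 mod 4 = 3, 203201 mod 4 = 1, so the flip contributes +1; sign now -1
(203201/41763): 203201 mod 41763 = 36149, so (203201/41763) = (36149/41763)
flip (36149/41763) -> (41763/36149): both odd, 36149 mod 4 = 1, 41763 mod 4 = 3, so the flip contributes +1; sign now -1
(41763/36149): 41763 mod 36149 = 5614, so (41763/36149) = (5614/36149)
factor out 2^1: 5614 = 2^1·2807; with 36149 mod 8 = 5, (2/36149) = -1; sign now +1; continue with (2807/36149)
flip (2807/36149) -> (36149/2807): both odd, 2807 mod 4 = 3, 36149 mod 4 = 1, so the flip contributes +1; sign now +1
(36149/2807): 36149 mod 2807 = 2465, so (36149/2807) = (2465/2807)
flip (2465/2807) -> (2807/2465): both odd, 2465 mod 4 = 1, 2807 mod 4 = 3, so the flip contributes +1; sign now +1
(2807/2465): 2807 mod 2465 = 342, so (2807/2465) = (342/2465)
factor out 2^1: 342 = 2^1·171; with 2465 mod 8 = 1, (2/2465) = +1; sign now +1; continue with (171/2465)
flip (171/2465) -> (2465/171): both odd, 171 mod 4 = 3, 2465 mod 4 = 1, so the flip contributes +1; sign now +1
(2465/171): 2465 mod 171 = 71, so (2465/171) = (71/171)
flip (71/171) -> (171/71): both odd, 71 mod 4 = 3, 171 mod 4 = 3, so the flip contributes -1; sign now -1
(171/71): 171 mod 71 = 29, so (171/71) = (29/71)
flip (29/71) -> (71/29): both odd, 29 mod 4 = 1, 71 mod 4 = 3, so the flip contributes +1; sign now -1
(71/29): 71 mod 29 = 13, so (71/29) = (13/29)
flip (13/29) -> (29/13): both odd, 13 mod 4 = 1, 29 mod 4 = 1, so the flip contributes +1; sign now -1
(29/13): 29 mod 13 = 3, so (29/13) = (3/13)
flip (3/13) -> (13/3): both odd, 3 mod 4 = 3, 13 mod 4 = 1, so the flip contributes +1; sign now -1
(13/3): 13 mod 3 = 1, so (13/3) = (1/3)
reached (1/3) = 1, so the symbol is -1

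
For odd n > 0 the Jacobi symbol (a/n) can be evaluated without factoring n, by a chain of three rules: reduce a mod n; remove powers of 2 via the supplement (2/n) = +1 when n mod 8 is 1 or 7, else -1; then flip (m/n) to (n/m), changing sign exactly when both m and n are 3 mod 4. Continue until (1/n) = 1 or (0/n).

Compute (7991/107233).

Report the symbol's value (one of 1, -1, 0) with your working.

1

flip (7991/107233) -> (107233/7991): both odd, 7991 mod 4 = 3, 107233 mod 4 = 1, so the flip contributes +1; sign now +1
(107233/7991): 107233 mod 7991 = 3350, so (107233/7991) = (3350/7991)
factor out 2^1: 3350 = 2^1·1675; with 7991 mod 8 = 7, (2/7991) = +1; sign now +1; continue with (1675/7991)
flip (1675/7991) -> (7991/1675): both odd, 1675 mod 4 = 3, 7991 mod 4 = 3, so the flip contributes -1; sign now -1
(7991/1675): 7991 mod 1675 = 1291, so (7991/1675) = (1291/1675)
flip (1291/1675) -> (1675/1291): both odd, 1291 mod 4 = 3, 1675 mod 4 = 3, so the flip contributes -1; sign now +1
(1675/1291): 1675 mod 1291 = 384, so (1675/1291) = (384/1291)
factor out 2^7: 384 = 2^7·3; with 1291 mod 8 = 3, (2/1291) = -1; sign now -1; continue with (3/1291)
flip (3/1291) -> (1291/3): both odd, 3 mod 4 = 3, 1291 mod 4 = 3, so the flip contributes -1; sign now +1
(1291/3): 1291 mod 3 = 1, so (1291/3) = (1/3)
reached (1/3) = 1, so the symbol is +1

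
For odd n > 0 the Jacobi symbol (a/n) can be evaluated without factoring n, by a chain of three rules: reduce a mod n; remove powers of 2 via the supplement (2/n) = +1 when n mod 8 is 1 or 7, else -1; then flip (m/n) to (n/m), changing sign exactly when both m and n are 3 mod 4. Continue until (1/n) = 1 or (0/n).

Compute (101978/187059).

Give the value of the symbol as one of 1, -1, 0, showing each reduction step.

101978 = 2^1·50989; (2/187059) = -1 since 187059 mod 8 = 3, so (101978/187059) = (-1)^1·(50989/187059); sign now -1
reciprocity: (50989/187059) = +1·(187059/50989) since 50989 mod 4 = 1, 187059 mod 4 = 3; sign now -1
(187059/50989) = (34092/50989)   [reduce mod 50989]
34092 = 2^2·8523; (2/50989) = -1 since 50989 mod 8 = 5, so (34092/50989) = (-1)^2·(8523/50989); sign now -1
reciprocity: (8523/50989) = +1·(50989/8523) since 8523 mod 4 = 3, 50989 mod 4 = 1; sign now -1
(50989/8523) = (8374/8523)   [reduce mod 8523]
8374 = 2^1·4187; (2/8523) = -1 since 8523 mod 8 = 3, so (8374/8523) = (-1)^1·(4187/8523); sign now +1
reciprocity: (4187/8523) = -1·(8523/4187) since 4187 mod 4 = 3, 8523 mod 4 = 3; sign now -1
(8523/4187) = (149/4187)   [reduce mod 4187]
reciprocity: (149/4187) = +1·(4187/149) since 149 mod 4 = 1, 4187 mod 4 = 3; sign now -1
(4187/149) = (15/149)   [reduce mod 149]
reciprocity: (15/149) = +1·(149/15) since 15 mod 4 = 3, 149 mod 4 = 1; sign now -1
(149/15) = (14/15)   [reduce mod 15]
14 = 2^1·7; (2/15) = +1 since 15 mod 8 = 7, so (14/15) = (+1)^1·(7/15); sign now -1
reciprocity: (7/15) = -1·(15/7) since 7 mod 4 = 3, 15 mod 4 = 3; sign now +1
(15/7) = (1/7)   [reduce mod 7]
(1/7) = 1; final value = sign = +1

1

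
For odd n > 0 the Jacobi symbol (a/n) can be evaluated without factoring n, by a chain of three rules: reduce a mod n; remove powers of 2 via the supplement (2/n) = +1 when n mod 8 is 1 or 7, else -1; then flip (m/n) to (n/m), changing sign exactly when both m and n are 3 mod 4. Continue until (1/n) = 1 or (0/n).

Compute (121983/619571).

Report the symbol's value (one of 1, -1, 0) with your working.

1

reciprocity: (121983/619571) = -1·(619571/121983) since 121983 mod 4 = 3, 619571 mod 4 = 3; sign now -1
(619571/121983) = (9656/121983)   [reduce mod 121983]
9656 = 2^3·1207; (2/121983) = +1 since 121983 mod 8 = 7, so (9656/121983) = (+1)^3·(1207/121983); sign now -1
reciprocity: (1207/121983) = -1·(121983/1207) since 1207 mod 4 = 3, 121983 mod 4 = 3; sign now +1
(121983/1207) = (76/1207)   [reduce mod 1207]
76 = 2^2·19; (2/1207) = +1 since 1207 mod 8 = 7, so (76/1207) = (+1)^2·(19/1207); sign now +1
reciprocity: (19/1207) = -1·(1207/19) since 19 mod 4 = 3, 1207 mod 4 = 3; sign now -1
(1207/19) = (10/19)   [reduce mod 19]
10 = 2^1·5; (2/19) = -1 since 19 mod 8 = 3, so (10/19) = (-1)^1·(5/19); sign now +1
reciprocity: (5/19) = +1·(19/5) since 5 mod 4 = 1, 19 mod 4 = 3; sign now +1
(19/5) = (4/5)   [reduce mod 5]
4 = 2^2·1; (2/5) = -1 since 5 mod 8 = 5, so (4/5) = (-1)^2·(1/5); sign now +1
(1/5) = 1; final value = sign = +1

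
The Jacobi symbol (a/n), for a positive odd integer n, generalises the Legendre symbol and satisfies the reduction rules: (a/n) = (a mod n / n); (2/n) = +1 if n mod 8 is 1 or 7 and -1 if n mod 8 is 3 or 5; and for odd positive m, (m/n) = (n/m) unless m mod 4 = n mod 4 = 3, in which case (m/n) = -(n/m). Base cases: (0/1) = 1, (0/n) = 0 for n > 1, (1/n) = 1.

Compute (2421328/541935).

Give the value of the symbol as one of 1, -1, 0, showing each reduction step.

-1

(2421328/541935): 2421328 mod 541935 = 253588, so (2421328/541935) = (253588/541935)
factor out 2^2: 253588 = 2^2·63397; with 541935 mod 8 = 7, (2/541935) = +1; sign now +1; continue with (63397/541935)
flip (63397/541935) -> (541935/63397): both odd, 63397 mod 4 = 1, 541935 mod 4 = 3, so the flip contributes +1; sign now +1
(541935/63397): 541935 mod 63397 = 34759, so (541935/63397) = (34759/63397)
flip (34759/63397) -> (63397/34759): both odd, 34759 mod 4 = 3, 63397 mod 4 = 1, so the flip contributes +1; sign now +1
(63397/34759): 63397 mod 34759 = 28638, so (63397/34759) = (28638/34759)
factor out 2^1: 28638 = 2^1·14319; with 34759 mod 8 = 7, (2/34759) = +1; sign now +1; continue with (14319/34759)
flip (14319/34759) -> (34759/14319): both odd, 14319 mod 4 = 3, 34759 mod 4 = 3, so the flip contributes -1; sign now -1
(34759/14319): 34759 mod 14319 = 6121, so (34759/14319) = (6121/14319)
flip (6121/14319) -> (14319/6121): both odd, 6121 mod 4 = 1, 14319 mod 4 = 3, so the flip contributes +1; sign now -1
(14319/6121): 14319 mod 6121 = 2077, so (14319/6121) = (2077/6121)
flip (2077/6121) -> (6121/2077): both odd, 2077 mod 4 = 1, 6121 mod 4 = 1, so the flip contributes +1; sign now -1
(6121/2077): 6121 mod 2077 = 1967, so (6121/2077) = (1967/2077)
flip (1967/2077) -> (2077/1967): both odd, 1967 mod 4 = 3, 2077 mod 4 = 1, so the flip contributes +1; sign now -1
(2077/1967): 2077 mod 1967 = 110, so (2077/1967) = (110/1967)
factor out 2^1: 110 = 2^1·55; with 1967 mod 8 = 7, (2/1967) = +1; sign now -1; continue with (55/1967)
flip (55/1967) -> (1967/55): both odd, 55 mod 4 = 3, 1967 mod 4 = 3, so the flip contributes -1; sign now +1
(1967/55): 1967 mod 55 = 42, so (1967/55) = (42/55)
factor out 2^1: 42 = 2^1·21; with 55 mod 8 = 7, (2/55) = +1; sign now +1; continue with (21/55)
flip (21/55) -> (55/21): both odd, 21 mod 4 = 1, 55 mod 4 = 3, so the flip contributes +1; sign now +1
(55/21): 55 mod 21 = 13, so (55/21) = (13/21)
flip (13/21) -> (21/13): both odd, 13 mod 4 = 1, 21 mod 4 = 1, so the flip contributes +1; sign now +1
(21/13): 21 mod 13 = 8, so (21/13) = (8/13)
factor out 2^3: 8 = 2^3·1; with 13 mod 8 = 5, (2/13) = -1; sign now -1; continue with (1/13)
reached (1/13) = 1, so the symbol is -1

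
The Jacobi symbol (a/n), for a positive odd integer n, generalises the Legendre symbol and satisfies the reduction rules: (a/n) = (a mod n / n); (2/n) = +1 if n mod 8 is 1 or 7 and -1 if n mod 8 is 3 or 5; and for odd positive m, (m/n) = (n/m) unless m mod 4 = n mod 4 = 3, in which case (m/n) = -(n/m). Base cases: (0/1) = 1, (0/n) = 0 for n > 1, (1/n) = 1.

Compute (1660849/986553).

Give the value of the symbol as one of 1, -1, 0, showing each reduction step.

-1

(1660849/986553): 1660849 mod 986553 = 674296, so (1660849/986553) = (674296/986553)
factor out 2^3: 674296 = 2^3·84287; with 986553 mod 8 = 1, (2/986553) = +1; sign now +1; continue with (84287/986553)
flip (84287/986553) -> (986553/84287): both odd, 84287 mod 4 = 3, 986553 mod 4 = 1, so the flip contributes +1; sign now +1
(986553/84287): 986553 mod 84287 = 59396, so (986553/84287) = (59396/84287)
factor out 2^2: 59396 = 2^2·14849; with 84287 mod 8 = 7, (2/84287) = +1; sign now +1; continue with (14849/84287)
flip (14849/84287) -> (84287/14849): both odd, 14849 mod 4 = 1, 84287 mod 4 = 3, so the flip contributes +1; sign now +1
(84287/14849): 84287 mod 14849 = 10042, so (84287/14849) = (10042/14849)
factor out 2^1: 10042 = 2^1·5021; with 14849 mod 8 = 1, (2/14849) = +1; sign now +1; continue with (5021/14849)
flip (5021/14849) -> (14849/5021): both odd, 5021 mod 4 = 1, 14849 mod 4 = 1, so the flip contributes +1; sign now +1
(14849/5021): 14849 mod 5021 = 4807, so (14849/5021) = (4807/5021)
flip (4807/5021) -> (5021/4807): both odd, 4807 mod 4 = 3, 5021 mod 4 = 1, so the flip contributes +1; sign now +1
(5021/4807): 5021 mod 4807 = 214, so (5021/4807) = (214/4807)
factor out 2^1: 214 = 2^1·107; with 4807 mod 8 = 7, (2/4807) = +1; sign now +1; continue with (107/4807)
flip (107/4807) -> (4807/107): both odd, 107 mod 4 = 3, 4807 mod 4 = 3, so the flip contributes -1; sign now -1
(4807/107): 4807 mod 107 = 99, so (4807/107) = (99/107)
flip (99/107) -> (107/99): both odd, 99 mod 4 = 3, 107 mod 4 = 3, so the flip contributes -1; sign now +1
(107/99): 107 mod 99 = 8, so (107/99) = (8/99)
factor out 2^3: 8 = 2^3·1; with 99 mod 8 = 3, (2/99) = -1; sign now -1; continue with (1/99)
reached (1/99) = 1, so the symbol is -1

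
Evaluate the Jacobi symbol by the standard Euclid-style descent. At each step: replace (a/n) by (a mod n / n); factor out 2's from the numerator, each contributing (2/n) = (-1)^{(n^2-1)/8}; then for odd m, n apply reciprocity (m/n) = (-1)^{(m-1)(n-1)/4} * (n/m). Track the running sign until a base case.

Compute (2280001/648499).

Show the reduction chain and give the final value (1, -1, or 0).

1

(2280001/648499): 2280001 mod 648499 = 334504, so (2280001/648499) = (334504/648499)
factor out 2^3: 334504 = 2^3·41813; with 648499 mod 8 = 3, (2/648499) = -1; sign now -1; continue with (41813/648499)
flip (41813/648499) -> (648499/41813): both odd, 41813 mod 4 = 1, 648499 mod 4 = 3, so the flip contributes +1; sign now -1
(648499/41813): 648499 mod 41813 = 21304, so (648499/41813) = (21304/41813)
factor out 2^3: 21304 = 2^3·2663; with 41813 mod 8 = 5, (2/41813) = -1; sign now +1; continue with (2663/41813)
flip (2663/41813) -> (41813/2663): both odd, 2663 mod 4 = 3, 41813 mod 4 = 1, so the flip contributes +1; sign now +1
(41813/2663): 41813 mod 2663 = 1868, so (41813/2663) = (1868/2663)
factor out 2^2: 1868 = 2^2·467; with 2663 mod 8 = 7, (2/2663) = +1; sign now +1; continue with (467/2663)
flip (467/2663) -> (2663/467): both odd, 467 mod 4 = 3, 2663 mod 4 = 3, so the flip contributes -1; sign now -1
(2663/467): 2663 mod 467 = 328, so (2663/467) = (328/467)
factor out 2^3: 328 = 2^3·41; with 467 mod 8 = 3, (2/467) = -1; sign now +1; continue with (41/467)
flip (41/467) -> (467/41): both odd, 41 mod 4 = 1, 467 mod 4 = 3, so the flip contributes +1; sign now +1
(467/41): 467 mod 41 = 16, so (467/41) = (16/41)
factor out 2^4: 16 = 2^4·1; with 41 mod 8 = 1, (2/41) = +1; sign now +1; continue with (1/41)
reached (1/41) = 1, so the symbol is +1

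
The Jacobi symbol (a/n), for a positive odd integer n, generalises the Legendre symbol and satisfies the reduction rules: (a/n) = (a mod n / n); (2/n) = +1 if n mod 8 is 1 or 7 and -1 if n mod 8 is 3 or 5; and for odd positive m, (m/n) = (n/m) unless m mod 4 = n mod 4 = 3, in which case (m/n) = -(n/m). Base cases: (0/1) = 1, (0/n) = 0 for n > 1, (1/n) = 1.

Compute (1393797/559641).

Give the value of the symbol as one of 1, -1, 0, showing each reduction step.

0

(1393797/559641) = (274515/559641)   [reduce mod 559641]
reciprocity: (274515/559641) = +1·(559641/274515) since 274515 mod 4 = 3, 559641 mod 4 = 1; sign now +1
(559641/274515) = (10611/274515)   [reduce mod 274515]
reciprocity: (10611/274515) = -1·(274515/10611) since 10611 mod 4 = 3, 274515 mod 4 = 3; sign now -1
(274515/10611) = (9240/10611)   [reduce mod 10611]
9240 = 2^3·1155; (2/10611) = -1 since 10611 mod 8 = 3, so (9240/10611) = (-1)^3·(1155/10611); sign now +1
reciprocity: (1155/10611) = -1·(10611/1155) since 1155 mod 4 = 3, 10611 mod 4 = 3; sign now -1
(10611/1155) = (216/1155)   [reduce mod 1155]
216 = 2^3·27; (2/1155) = -1 since 1155 mod 8 = 3, so (216/1155) = (-1)^3·(27/1155); sign now +1
reciprocity: (27/1155) = -1·(1155/27) since 27 mod 4 = 3, 1155 mod 4 = 3; sign now -1
(1155/27) = (21/27)   [reduce mod 27]
reciprocity: (21/27) = +1·(27/21) since 21 mod 4 = 1, 27 mod 4 = 3; sign now -1
(27/21) = (6/21)   [reduce mod 21]
6 = 2^1·3; (2/21) = -1 since 21 mod 8 = 5, so (6/21) = (-1)^1·(3/21); sign now +1
reciprocity: (3/21) = +1·(21/3) since 3 mod 4 = 3, 21 mod 4 = 1; sign now +1
(21/3) = (0/3)   [reduce mod 3]
(0/3) = 0   [gcd(a, n) > 1]; final value = 0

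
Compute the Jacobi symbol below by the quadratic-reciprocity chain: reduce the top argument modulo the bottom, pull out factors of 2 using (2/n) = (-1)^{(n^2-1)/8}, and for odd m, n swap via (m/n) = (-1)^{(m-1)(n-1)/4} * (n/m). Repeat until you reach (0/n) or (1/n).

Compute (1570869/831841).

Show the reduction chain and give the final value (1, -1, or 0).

(1570869/831841) = (739028/831841)   [reduce mod 831841]
739028 = 2^2·184757; (2/831841) = +1 since 831841 mod 8 = 1, so (739028/831841) = (+1)^2·(184757/831841); sign now +1
reciprocity: (184757/831841) = +1·(831841/184757) since 184757 mod 4 = 1, 831841 mod 4 = 1; sign now +1
(831841/184757) = (92813/184757)   [reduce mod 184757]
reciprocity: (92813/184757) = +1·(184757/92813) since 92813 mod 4 = 1, 184757 mod 4 = 1; sign now +1
(184757/92813) = (91944/92813)   [reduce mod 92813]
91944 = 2^3·11493; (2/92813) = -1 since 92813 mod 8 = 5, so (91944/92813) = (-1)^3·(11493/92813); sign now -1
reciprocity: (11493/92813) = +1·(92813/11493) since 11493 mod 4 = 1, 92813 mod 4 = 1; sign now -1
(92813/11493) = (869/11493)   [reduce mod 11493]
reciprocity: (869/11493) = +1·(11493/869) since 869 mod 4 = 1, 11493 mod 4 = 1; sign now -1
(11493/869) = (196/869)   [reduce mod 869]
196 = 2^2·49; (2/869) = -1 since 869 mod 8 = 5, so (196/869) = (-1)^2·(49/869); sign now -1
reciprocity: (49/869) = +1·(869/49) since 49 mod 4 = 1, 869 mod 4 = 1; sign now -1
(869/49) = (36/49)   [reduce mod 49]
36 = 2^2·9; (2/49) = +1 since 49 mod 8 = 1, so (36/49) = (+1)^2·(9/49); sign now -1
reciprocity: (9/49) = +1·(49/9) since 9 mod 4 = 1, 49 mod 4 = 1; sign now -1
(49/9) = (4/9)   [reduce mod 9]
4 = 2^2·1; (2/9) = +1 since 9 mod 8 = 1, so (4/9) = (+1)^2·(1/9); sign now -1
(1/9) = 1; final value = sign = -1

-1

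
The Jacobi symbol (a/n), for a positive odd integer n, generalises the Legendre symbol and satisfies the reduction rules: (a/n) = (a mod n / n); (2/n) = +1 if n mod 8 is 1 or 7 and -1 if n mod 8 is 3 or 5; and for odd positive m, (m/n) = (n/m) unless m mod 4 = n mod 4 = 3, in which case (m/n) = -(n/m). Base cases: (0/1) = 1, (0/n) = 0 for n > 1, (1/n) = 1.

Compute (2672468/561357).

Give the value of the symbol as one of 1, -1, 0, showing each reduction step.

0

(2672468/561357): 2672468 mod 561357 = 427040, so (2672468/561357) = (427040/561357)
factor out 2^5: 427040 = 2^5·13345; with 561357 mod 8 = 5, (2/561357) = -1; sign now -1; continue with (13345/561357)
flip (13345/561357) -> (561357/13345): both odd, 13345 mod 4 = 1, 561357 mod 4 = 1, so the flip contributes +1; sign now -1
(561357/13345): 561357 mod 13345 = 867, so (561357/13345) = (867/13345)
flip (867/13345) -> (13345/867): both odd, 867 mod 4 = 3, 13345 mod 4 = 1, so the flip contributes +1; sign now -1
(13345/867): 13345 mod 867 = 340, so (13345/867) = (340/867)
factor out 2^2: 340 = 2^2·85; with 867 mod 8 = 3, (2/867) = -1; sign now -1; continue with (85/867)
flip (85/867) -> (867/85): both odd, 85 mod 4 = 1, 867 mod 4 = 3, so the flip contributes +1; sign now -1
(867/85): 867 mod 85 = 17, so (867/85) = (17/85)
flip (17/85) -> (85/17): both odd, 17 mod 4 = 1, 85 mod 4 = 1, so the flip contributes +1; sign now -1
(85/17): 85 mod 17 = 0, so (85/17) = (0/17)
reached (0/17); gcd(a, n) > 1, so (0/17) = 0 and the symbol is 0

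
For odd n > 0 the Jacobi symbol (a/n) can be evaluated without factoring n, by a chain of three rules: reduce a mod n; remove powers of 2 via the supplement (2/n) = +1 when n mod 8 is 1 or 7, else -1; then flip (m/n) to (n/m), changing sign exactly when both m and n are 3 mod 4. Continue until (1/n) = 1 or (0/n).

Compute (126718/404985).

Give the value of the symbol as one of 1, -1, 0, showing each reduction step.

1

126718 = 2^1·63359; (2/404985) = +1 since 404985 mod 8 = 1, so (126718/404985) = (+1)^1·(63359/404985); sign now +1
reciprocity: (63359/404985) = +1·(404985/63359) since 63359 mod 4 = 3, 404985 mod 4 = 1; sign now +1
(404985/63359) = (24831/63359)   [reduce mod 63359]
reciprocity: (24831/63359) = -1·(63359/24831) since 24831 mod 4 = 3, 63359 mod 4 = 3; sign now -1
(63359/24831) = (13697/24831)   [reduce mod 24831]
reciprocity: (13697/24831) = +1·(24831/13697) since 13697 mod 4 = 1, 24831 mod 4 = 3; sign now -1
(24831/13697) = (11134/13697)   [reduce mod 13697]
11134 = 2^1·5567; (2/13697) = +1 since 13697 mod 8 = 1, so (11134/13697) = (+1)^1·(5567/13697); sign now -1
reciprocity: (5567/13697) = +1·(13697/5567) since 5567 mod 4 = 3, 13697 mod 4 = 1; sign now -1
(13697/5567) = (2563/5567)   [reduce mod 5567]
reciprocity: (2563/5567) = -1·(5567/2563) since 2563 mod 4 = 3, 5567 mod 4 = 3; sign now +1
(5567/2563) = (441/2563)   [reduce mod 2563]
reciprocity: (441/2563) = +1·(2563/441) since 441 mod 4 = 1, 2563 mod 4 = 3; sign now +1
(2563/441) = (358/441)   [reduce mod 441]
358 = 2^1·179; (2/441) = +1 since 441 mod 8 = 1, so (358/441) = (+1)^1·(179/441); sign now +1
reciprocity: (179/441) = +1·(441/179) since 179 mod 4 = 3, 441 mod 4 = 1; sign now +1
(441/179) = (83/179)   [reduce mod 179]
reciprocity: (83/179) = -1·(179/83) since 83 mod 4 = 3, 179 mod 4 = 3; sign now -1
(179/83) = (13/83)   [reduce mod 83]
reciprocity: (13/83) = +1·(83/13) since 13 mod 4 = 1, 83 mod 4 = 3; sign now -1
(83/13) = (5/13)   [reduce mod 13]
reciprocity: (5/13) = +1·(13/5) since 5 mod 4 = 1, 13 mod 4 = 1; sign now -1
(13/5) = (3/5)   [reduce mod 5]
reciprocity: (3/5) = +1·(5/3) since 3 mod 4 = 3, 5 mod 4 = 1; sign now -1
(5/3) = (2/3)   [reduce mod 3]
2 = 2^1·1; (2/3) = -1 since 3 mod 8 = 3, so (2/3) = (-1)^1·(1/3); sign now +1
(1/3) = 1; final value = sign = +1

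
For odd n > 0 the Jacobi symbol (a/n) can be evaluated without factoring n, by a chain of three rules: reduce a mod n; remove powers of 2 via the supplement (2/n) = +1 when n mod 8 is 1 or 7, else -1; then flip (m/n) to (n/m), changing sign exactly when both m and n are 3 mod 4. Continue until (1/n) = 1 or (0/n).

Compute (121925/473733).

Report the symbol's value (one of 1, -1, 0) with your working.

-1

flip (121925/473733) -> (473733/121925): both odd, 121925 mod 4 = 1, 473733 mod 4 = 1, so the flip contributes +1; sign now +1
(473733/121925): 473733 mod 121925 = 107958, so (473733/121925) = (107958/121925)
factor out 2^1: 107958 = 2^1·53979; with 121925 mod 8 = 5, (2/121925) = -1; sign now -1; continue with (53979/121925)
flip (53979/121925) -> (121925/53979): both odd, 53979 mod 4 = 3, 121925 mod 4 = 1, so the flip contributes +1; sign now -1
(121925/53979): 121925 mod 53979 = 13967, so (121925/53979) = (13967/53979)
flip (13967/53979) -> (53979/13967): both odd, 13967 mod 4 = 3, 53979 mod 4 = 3, so the flip contributes -1; sign now +1
(53979/13967): 53979 mod 13967 = 12078, so (53979/13967) = (12078/13967)
factor out 2^1: 12078 = 2^1·6039; with 13967 mod 8 = 7, (2/13967) = +1; sign now +1; continue with (6039/13967)
flip (6039/13967) -> (13967/6039): both odd, 6039 mod 4 = 3, 13967 mod 4 = 3, so the flip contributes -1; sign now -1
(13967/6039): 13967 mod 6039 = 1889, so (13967/6039) = (1889/6039)
flip (1889/6039) -> (6039/1889): both odd, 1889 mod 4 = 1, 6039 mod 4 = 3, so the flip contributes +1; sign now -1
(6039/1889): 6039 mod 1889 = 372, so (6039/1889) = (372/1889)
factor out 2^2: 372 = 2^2·93; with 1889 mod 8 = 1, (2/1889) = +1; sign now -1; continue with (93/1889)
flip (93/1889) -> (1889/93): both odd, 93 mod 4 = 1, 1889 mod 4 = 1, so the flip contributes +1; sign now -1
(1889/93): 1889 mod 93 = 29, so (1889/93) = (29/93)
flip (29/93) -> (93/29): both odd, 29 mod 4 = 1, 93 mod 4 = 1, so the flip contributes +1; sign now -1
(93/29): 93 mod 29 = 6, so (93/29) = (6/29)
factor out 2^1: 6 = 2^1·3; with 29 mod 8 = 5, (2/29) = -1; sign now +1; continue with (3/29)
flip (3/29) -> (29/3): both odd, 3 mod 4 = 3, 29 mod 4 = 1, so the flip contributes +1; sign now +1
(29/3): 29 mod 3 = 2, so (29/3) = (2/3)
factor out 2^1: 2 = 2^1·1; with 3 mod 8 = 3, (2/3) = -1; sign now -1; continue with (1/3)
reached (1/3) = 1, so the symbol is -1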